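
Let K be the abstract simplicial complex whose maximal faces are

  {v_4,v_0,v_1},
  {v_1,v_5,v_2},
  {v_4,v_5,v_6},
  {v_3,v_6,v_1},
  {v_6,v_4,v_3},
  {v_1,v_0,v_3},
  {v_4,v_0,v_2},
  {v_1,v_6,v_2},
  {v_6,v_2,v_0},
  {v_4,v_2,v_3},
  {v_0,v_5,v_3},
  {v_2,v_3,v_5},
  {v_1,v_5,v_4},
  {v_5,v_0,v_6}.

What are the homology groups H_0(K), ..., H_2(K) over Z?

Order the vertices as v_0 < v_1 < v_2 < v_3 < v_4 < v_5 < v_6. Listing each simplex with vertices in this order, K has dimension 2 with simplices:

  0-simplices (7): [v_0], [v_1], [v_2], [v_3], [v_4], [v_5], [v_6]
  1-simplices (21): (21 of them)
  2-simplices (14): (14 of them)

giving chain groups C_0 ≅ Z^7, C_1 ≅ Z^21, C_2 ≅ Z^14.

Boundary ∂_1: C_1 → C_0 sends each edge [p,q] (with p < q) to q − p. For instance
  ∂[v_2,v_4] = [v_4] − [v_2].
This gives a 7×21 integer matrix of rank 6; reducing to Smith normal form yields diagonal entries (1,1,1,1,1,1).

Boundary ∂_2: C_2 → C_1 maps a triangle to the signed sum of its edges. For instance
  ∂[v_0,v_1,v_4] = [v_1,v_4] − [v_0,v_4] + [v_0,v_1],
  ∂[v_0,v_2,v_6] = [v_2,v_6] − [v_0,v_6] + [v_0,v_2].
This gives a 21×14 integer matrix of rank 13; reducing to Smith normal form yields diagonal entries (1,1,1,1,1,1,1,1,1,1,1,1,1).

Reading off H_k = ker ∂_k / im ∂_{k+1}:

  H_0: rank C_0 − rank ∂_1 = 7 − 6 = 1, and the invariant factors of ∂_1 are all 1, so H_0 = Z.
  H_1: rank ker ∂_1 − rank ∂_2 = (21 − 6) − 13 = 2, and the invariant factors of ∂_2 are all 1, so H_1 = Z^2.
  H_2: rank ker ∂_2 − rank ∂_3 = (14 − 13) − 0 = 1, and there is no ∂_3, so H_2 = Z.

As a check, the Euler characteristic is 7 − 21 + 14 = 0, which agrees with 1 − 2 + 1 = 0.

H_0 = Z,  H_1 = Z^2,  H_2 = Z.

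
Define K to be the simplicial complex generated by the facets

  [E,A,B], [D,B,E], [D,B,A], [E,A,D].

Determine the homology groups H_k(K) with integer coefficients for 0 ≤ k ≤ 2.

H_0 ≅ Z,  H_1 = 0,  H_2 ≅ Z.

Fix the vertex order A < B < D < E and write every simplex with vertices in increasing order. Then dim K = 2 and the simplices of K are:

  0-simplices (4): A, B, D, E
  1-simplices (6): AB, AD, AE, BD, BE, DE
  2-simplices (4): ABD, ABE, ADE, BDE

giving chain groups C_0 ≅ Z^4, C_1 ≅ Z^6, C_2 ≅ Z^4.

The boundary map ∂_1: C_1 → C_0 sends each edge [p,q] (with p < q) to q − p.
This gives a 4×6 integer matrix of rank 3; reducing to Smith normal form yields diagonal entries (1,1,1).

Boundary ∂_2: C_2 → C_1 acts by ∂[p,q,r] = [q,r] − [p,r] + [p,q]. For instance
  ∂ABD = BD − AD + AB,
  ∂BDE = DE − BE + BD.
The 6×4 boundary matrix has rank 3 and Smith normal form diag(1,1,1).

Now H_k = ker ∂_k / im ∂_{k+1}, so:

  H_0: rank C_0 − rank ∂_1 = 4 − 3 = 1, and the invariant factors of ∂_1 are all 1, so H_0 ≅ Z.
  H_1: rank ker ∂_1 − rank ∂_2 = (6 − 3) − 3 = 0, and the invariant factors of ∂_2 are all 1, so H_1 ≅ 0.
  H_2: rank ker ∂_2 − rank ∂_3 = (4 − 3) − 0 = 1, and there is no ∂_3, so H_2 ≅ Z.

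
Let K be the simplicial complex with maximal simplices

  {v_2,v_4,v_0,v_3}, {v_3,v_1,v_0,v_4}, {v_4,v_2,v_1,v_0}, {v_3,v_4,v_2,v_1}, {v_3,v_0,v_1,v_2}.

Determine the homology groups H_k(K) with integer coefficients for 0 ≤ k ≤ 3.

H_0 = Z,  H_1 = 0,  H_2 = 0,  H_3 = Z.

Order the vertices as v_0 < v_1 < v_2 < v_3 < v_4. Listing each simplex with vertices in this order, K has dimension 3 with simplices:

  0-simplices (5): [v_0], [v_1], [v_2], [v_3], [v_4]
  1-simplices (10): [v_0,v_1], [v_0,v_2], [v_0,v_3], [v_0,v_4], [v_1,v_2], [v_1,v_3], [v_1,v_4], [v_2,v_3], [v_2,v_4], [v_3,v_4]
  2-simplices (10): [v_0,v_1,v_2], [v_0,v_1,v_3], [v_0,v_1,v_4], [v_0,v_2,v_3], [v_0,v_2,v_4], [v_0,v_3,v_4], [v_1,v_2,v_3], [v_1,v_2,v_4], [v_1,v_3,v_4], [v_2,v_3,v_4]
  3-simplices (5): [v_0,v_1,v_2,v_3], [v_0,v_1,v_2,v_4], [v_0,v_1,v_3,v_4], [v_0,v_2,v_3,v_4], [v_1,v_2,v_3,v_4]

so the chain groups are C_0 ≅ Z^5, C_1 ≅ Z^10, C_2 ≅ Z^10, C_3 ≅ Z^5.

The boundary map ∂_1: C_1 → C_0 is given by ∂[p,q] = [q] − [p]. For instance
  ∂[v_1,v_2] = [v_2] − [v_1].
The resulting 5×10 matrix has rank 4, and its Smith normal form has invariant factors (1,1,1,1).

The boundary map ∂_2: C_2 → C_1 sends each 2-simplex [p,q,r] to [q,r] − [p,r] + [p,q]. For instance
  ∂[v_0,v_1,v_3] = [v_1,v_3] − [v_0,v_3] + [v_0,v_1],
  ∂[v_0,v_1,v_4] = [v_1,v_4] − [v_0,v_4] + [v_0,v_1].
As a 10×10 matrix over Z this has rank 6, with invariant factors (1,1,1,1,1,1).

Boundary ∂_3: C_3 → C_2 sends each 3-simplex σ to the alternating sum Σ_i (−1)^i (σ with its i-th vertex removed). For instance
  ∂[v_0,v_1,v_2,v_4] = [v_1,v_2,v_4] − [v_0,v_2,v_4] + [v_0,v_1,v_4] − [v_0,v_1,v_2],
  ∂[v_0,v_2,v_3,v_4] = [v_2,v_3,v_4] − [v_0,v_3,v_4] + [v_0,v_2,v_4] − [v_0,v_2,v_3].
The 10×5 boundary matrix has rank 4 and Smith normal form diag(1,1,1,1).

From H_k ≅ ker(∂_k) / im(∂_{k+1}) we obtain:

  H_0: rank C_0 − rank ∂_1 = 5 − 4 = 1, and the invariant factors of ∂_1 are all 1, so H_0 = Z.
  H_1: rank ker ∂_1 − rank ∂_2 = (10 − 4) − 6 = 0, and the invariant factors of ∂_2 are all 1, so H_1 = 0.
  H_2: rank ker ∂_2 − rank ∂_3 = (10 − 6) − 4 = 0, and the invariant factors of ∂_3 are all 1, so H_2 = 0.
  H_3: rank ker ∂_3 − rank ∂_4 = (5 − 4) − 0 = 1, and there is no ∂_4, so H_3 = Z.

As a check, the Euler characteristic is 5 − 10 + 10 − 5 = 0, which agrees with 1 − 0 + 0 − 1 = 0.
(K is a triangulation of the 3-sphere S^3.)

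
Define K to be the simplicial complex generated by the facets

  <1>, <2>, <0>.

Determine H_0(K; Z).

H_0 = Z^3.

Order the vertices as 0 < 1 < 2. Listing each simplex with vertices in this order, K has dimension 0 with simplices:

  0-simplices (3): [0], [1], [2]

so the chain groups are C_0 ≅ Z^3.

Computing H_k = (kernel of ∂_k) / (image of ∂_{k+1}):

  H_0: rank C_0 − rank ∂_1 = 3 − 0 = 3, and there is no ∂_1, so H_0 = Z^3.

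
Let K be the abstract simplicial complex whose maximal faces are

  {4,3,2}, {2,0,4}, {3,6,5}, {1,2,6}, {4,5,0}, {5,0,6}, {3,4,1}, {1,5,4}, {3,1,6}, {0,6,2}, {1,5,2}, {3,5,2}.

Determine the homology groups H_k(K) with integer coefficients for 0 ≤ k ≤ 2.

H_0 ≅ Z,  H_1 ≅ Z/2,  H_2 = 0.

Take the total order 0 < 1 < 2 < 3 < 4 < 5 < 6 on the vertex set. Then K (dimension 2) consists of the simplices:

  0-simplices (7): [0], [1], [2], [3], [4], [5], [6]
  1-simplices (18): [0,2], [0,4], [0,5], [0,6], [1,2], [1,3], [1,4], [1,5], [1,6], [2,3], [2,4], [2,5], [2,6], [3,4], [3,5], [3,6], [4,5], [5,6]
  2-simplices (12): [0,2,4], [0,2,6], [0,4,5], [0,5,6], [1,2,5], [1,2,6], [1,3,4], [1,3,6], [1,4,5], [2,3,4], [2,3,5], [3,5,6]

Hence C_0 ≅ Z^7, C_1 ≅ Z^18, C_2 ≅ Z^12.

The boundary map ∂_1: C_1 → C_0 maps an edge to its endpoints' difference, ∂[p,q] = q − p. For instance
  ∂[3,6] = [6] − [3].
The resulting 7×18 matrix has rank 6, and its Smith normal form has invariant factors (1,1,1,1,1,1).

∂_2: C_2 → C_1 acts by ∂[p,q,r] = [q,r] − [p,r] + [p,q]. For instance
  ∂[0,2,4] = [2,4] − [0,4] + [0,2],
  ∂[2,3,5] = [3,5] − [2,5] + [2,3].
As a 18×12 matrix over Z this has rank 12, with invariant factors (1,1,1,1,1,1,1,1,1,1,1,2).

Now H_k = ker ∂_k / im ∂_{k+1}, so:

  H_0: rank C_0 − rank ∂_1 = 7 − 6 = 1, and the invariant factors of ∂_1 are all 1, so H_0 = Z.
  H_1: rank ker ∂_1 − rank ∂_2 = (18 − 6) − 12 = 0, and ∂_2 has invariant factor 2 > 1, so H_1 = Z/2.
  H_2: rank ker ∂_2 − rank ∂_3 = (12 − 12) − 0 = 0, and there is no ∂_3, so H_2 = 0.

(K is a triangulation of the real projective plane RP^2.)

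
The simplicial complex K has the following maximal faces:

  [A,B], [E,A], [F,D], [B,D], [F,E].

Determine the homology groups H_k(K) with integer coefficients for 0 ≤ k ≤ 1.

H_0 = Z,  H_1 = Z.

We work with the vertex ordering A < B < D < E < F. The simplices of K, each written with vertices in increasing order, are:

  0-simplices (5): A, B, D, E, F
  1-simplices (5): AB, AE, BD, DF, EF

Hence C_0 ≅ Z^5, C_1 ≅ Z^5.

∂_1: C_1 → C_0 sends each edge [p,q] (with p < q) to q − p.
This gives a 5×5 integer matrix of rank 4; reducing to Smith normal form yields diagonal entries (1,1,1,1).

Now H_k = ker ∂_k / im ∂_{k+1}, so:

  H_0: rank C_0 − rank ∂_1 = 5 − 4 = 1, and the invariant factors of ∂_1 are all 1, so H_0 ≅ Z.
  H_1: rank ker ∂_1 − rank ∂_2 = (5 − 4) − 0 = 1, and there is no ∂_2, so H_1 ≅ Z.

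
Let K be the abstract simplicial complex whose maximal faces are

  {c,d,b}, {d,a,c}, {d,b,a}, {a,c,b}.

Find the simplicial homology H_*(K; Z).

Order the vertices as a < b < c < d. Listing each simplex with vertices in this order, K has dimension 2 with simplices:

  0-simplices (4): a, b, c, d
  1-simplices (6): ab, ac, ad, bc, bd, cd
  2-simplices (4): abc, abd, acd, bcd

so the chain groups are C_0 ≅ Z^4, C_1 ≅ Z^6, C_2 ≅ Z^4.

∂_1: C_1 → C_0 is given by ∂[p,q] = [q] − [p]. For instance
  ∂cd = d − c.
This gives a 4×6 integer matrix of rank 3; reducing to Smith normal form yields diagonal entries (1,1,1).

The boundary map ∂_2: C_2 → C_1 acts by ∂[p,q,r] = [q,r] − [p,r] + [p,q]. For instance
  ∂acd = cd − ad + ac,
  ∂bcd = cd − bd + bc.
The 6×4 boundary matrix has rank 3 and Smith normal form diag(1,1,1).

From H_k ≅ ker(∂_k) / im(∂_{k+1}) we obtain:

  H_0: rank C_0 − rank ∂_1 = 4 − 3 = 1, and the invariant factors of ∂_1 are all 1, so H_0 ≅ Z.
  H_1: rank ker ∂_1 − rank ∂_2 = (6 − 3) − 3 = 0, and the invariant factors of ∂_2 are all 1, so H_1 ≅ 0.
  H_2: rank ker ∂_2 − rank ∂_3 = (4 − 3) − 0 = 1, and there is no ∂_3, so H_2 ≅ Z.

(K is a triangulation of the 2-sphere S^2.)

H_0 = Z,  H_1 = 0,  H_2 = Z.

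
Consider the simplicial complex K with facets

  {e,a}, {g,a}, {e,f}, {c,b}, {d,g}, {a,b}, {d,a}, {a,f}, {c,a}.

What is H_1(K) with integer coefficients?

H_1 ≅ Z^3.

Order the vertices as a < b < c < d < e < f < g. Listing each simplex with vertices in this order, K has dimension 1 with simplices:

  0-simplices (7): a, b, c, d, e, f, g
  1-simplices (9): ab, ac, ad, ae, af, ag, bc, dg, ef

so the chain groups are C_0 ≅ Z^7, C_1 ≅ Z^9.

The boundary map ∂_1: C_1 → C_0 sends each edge [p,q] (with p < q) to q − p. For instance
  ∂dg = g − d.
As a 7×9 matrix over Z this has rank 6, with invariant factors (1,1,1,1,1,1).

Reading off H_k = ker ∂_k / im ∂_{k+1}:

  H_1: rank ker ∂_1 − rank ∂_2 = (9 − 6) − 0 = 3, and there is no ∂_2, so H_1 = Z^3.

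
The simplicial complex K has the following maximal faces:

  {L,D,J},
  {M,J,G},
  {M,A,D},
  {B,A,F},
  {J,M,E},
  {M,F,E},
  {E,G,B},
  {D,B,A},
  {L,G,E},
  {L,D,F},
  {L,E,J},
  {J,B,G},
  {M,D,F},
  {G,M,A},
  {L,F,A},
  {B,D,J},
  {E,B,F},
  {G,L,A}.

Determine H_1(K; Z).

K has 9 vertices, 27 edges, 18 triangles.
rank ∂_1 = 8, rank ∂_2 = 18 ⇒ b_1 = 27 − 8 − 18 = 1; ∂_2 has invariant factor(s) [2] giving torsion. So H_1 = Z ⊕ Z/2.

H_1 ≅ Z ⊕ Z/2.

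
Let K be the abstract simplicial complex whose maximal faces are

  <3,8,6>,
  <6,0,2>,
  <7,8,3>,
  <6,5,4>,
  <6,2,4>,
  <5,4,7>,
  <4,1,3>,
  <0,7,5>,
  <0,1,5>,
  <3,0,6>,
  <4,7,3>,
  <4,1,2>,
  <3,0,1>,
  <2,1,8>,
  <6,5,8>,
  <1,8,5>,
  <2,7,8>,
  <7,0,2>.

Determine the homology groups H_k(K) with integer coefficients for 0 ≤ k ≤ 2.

H_0 ≅ Z,  H_1 ≅ Z^2,  H_2 ≅ Z.

Fix the vertex order 0 < 1 < 2 < 3 < 4 < 5 < 6 < 7 < 8 and write every simplex with vertices in increasing order. Then dim K = 2 and the simplices of K are:

  0-simplices (9): [0], [1], [2], [3], [4], [5], [6], [7], [8]
  1-simplices (27): (27 of them)
  2-simplices (18): [0,1,3], [0,1,5], [0,2,6], [0,2,7], [0,3,6], [0,5,7], [1,2,4], [1,2,8], [1,3,4], [1,5,8], [2,4,6], [2,7,8], [3,4,7], [3,6,8], [3,7,8], [4,5,6], [4,5,7], [5,6,8]

Hence C_0 ≅ Z^9, C_1 ≅ Z^27, C_2 ≅ Z^18.

The boundary map ∂_1: C_1 → C_0 sends each edge [p,q] (with p < q) to q − p. For instance
  ∂[0,6] = [6] − [0].
As a 9×27 matrix over Z this has rank 8, with invariant factors (1,1,1,1,1,1,1,1).

Boundary ∂_2: C_2 → C_1 sends each 2-simplex [p,q,r] to [q,r] − [p,r] + [p,q]. For instance
  ∂[4,5,6] = [5,6] − [4,6] + [4,5],
  ∂[2,7,8] = [7,8] − [2,8] + [2,7].
As a 27×18 matrix over Z this has rank 17, with invariant factors (1,1,1,1,1,1,1,1,1,1,1,1,1,1,1,1,1).

Now H_k = ker ∂_k / im ∂_{k+1}, so:

  H_0: rank C_0 − rank ∂_1 = 9 − 8 = 1, and the invariant factors of ∂_1 are all 1, so H_0 = Z.
  H_1: rank ker ∂_1 − rank ∂_2 = (27 − 8) − 17 = 2, and the invariant factors of ∂_2 are all 1, so H_1 = Z^2.
  H_2: rank ker ∂_2 − rank ∂_3 = (18 − 17) − 0 = 1, and there is no ∂_3, so H_2 = Z.

As a check, the Euler characteristic is 9 − 27 + 18 = 0, which agrees with 1 − 2 + 1 = 0.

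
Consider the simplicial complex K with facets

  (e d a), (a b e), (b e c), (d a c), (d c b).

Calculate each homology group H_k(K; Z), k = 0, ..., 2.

H_0 ≅ Z,  H_1 ≅ Z,  H_2 = 0.

Take the total order a < b < c < d < e on the vertex set. Then K (dimension 2) consists of the simplices:

  0-simplices (5): a, b, c, d, e
  1-simplices (10): ab, ac, ad, ae, bc, bd, be, cd, ce, de
  2-simplices (5): abe, acd, ade, bcd, bce

giving chain groups C_0 ≅ Z^5, C_1 ≅ Z^10, C_2 ≅ Z^5.

Boundary ∂_1: C_1 → C_0 maps an edge to its endpoints' difference, ∂[p,q] = q − p.
The 5×10 boundary matrix has rank 4 and Smith normal form diag(1,1,1,1).

The boundary map ∂_2: C_2 → C_1 sends each 2-simplex [p,q,r] to [q,r] − [p,r] + [p,q]. For instance
  ∂bcd = cd − bd + bc,
  ∂abe = be − ae + ab.
The resulting 10×5 matrix has rank 5, and its Smith normal form has invariant factors (1,1,1,1,1).

Computing H_k = (kernel of ∂_k) / (image of ∂_{k+1}):

  H_0: rank C_0 − rank ∂_1 = 5 − 4 = 1, and the invariant factors of ∂_1 are all 1, so H_0 ≅ Z.
  H_1: rank ker ∂_1 − rank ∂_2 = (10 − 4) − 5 = 1, and the invariant factors of ∂_2 are all 1, so H_1 ≅ Z.
  H_2: rank ker ∂_2 − rank ∂_3 = (5 − 5) − 0 = 0, and there is no ∂_3, so H_2 ≅ 0.

As a check, the Euler characteristic is 5 − 10 + 5 = 0, which agrees with 1 − 1 + 0 = 0.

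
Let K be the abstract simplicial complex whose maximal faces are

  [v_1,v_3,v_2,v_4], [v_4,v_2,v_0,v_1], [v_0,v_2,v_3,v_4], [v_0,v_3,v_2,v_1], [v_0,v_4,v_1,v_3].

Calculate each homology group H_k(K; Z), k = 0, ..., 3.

Fix the vertex order v_0 < v_1 < v_2 < v_3 < v_4 and write every simplex with vertices in increasing order. Then dim K = 3 and the simplices of K are:

  0-simplices (5): [v_0], [v_1], [v_2], [v_3], [v_4]
  1-simplices (10): [v_0,v_1], [v_0,v_2], [v_0,v_3], [v_0,v_4], [v_1,v_2], [v_1,v_3], [v_1,v_4], [v_2,v_3], [v_2,v_4], [v_3,v_4]
  2-simplices (10): [v_0,v_1,v_2], [v_0,v_1,v_3], [v_0,v_1,v_4], [v_0,v_2,v_3], [v_0,v_2,v_4], [v_0,v_3,v_4], [v_1,v_2,v_3], [v_1,v_2,v_4], [v_1,v_3,v_4], [v_2,v_3,v_4]
  3-simplices (5): [v_0,v_1,v_2,v_3], [v_0,v_1,v_2,v_4], [v_0,v_1,v_3,v_4], [v_0,v_2,v_3,v_4], [v_1,v_2,v_3,v_4]

giving chain groups C_0 ≅ Z^5, C_1 ≅ Z^10, C_2 ≅ Z^10, C_3 ≅ Z^5.

Boundary ∂_1: C_1 → C_0 is given by ∂[p,q] = [q] − [p].
As a 5×10 matrix over Z this has rank 4, with invariant factors (1,1,1,1).

Boundary ∂_2: C_2 → C_1 acts by ∂[p,q,r] = [q,r] − [p,r] + [p,q]. For instance
  ∂[v_2,v_3,v_4] = [v_3,v_4] − [v_2,v_4] + [v_2,v_3],
  ∂[v_1,v_2,v_3] = [v_2,v_3] − [v_1,v_3] + [v_1,v_2].
The resulting 10×10 matrix has rank 6, and its Smith normal form has invariant factors (1,1,1,1,1,1).

∂_3: C_3 → C_2 sends each 3-simplex σ to the alternating sum Σ_i (−1)^i (σ with its i-th vertex removed). For instance
  ∂[v_0,v_2,v_3,v_4] = [v_2,v_3,v_4] − [v_0,v_3,v_4] + [v_0,v_2,v_4] − [v_0,v_2,v_3],
  ∂[v_0,v_1,v_3,v_4] = [v_1,v_3,v_4] − [v_0,v_3,v_4] + [v_0,v_1,v_4] − [v_0,v_1,v_3].
This gives a 10×5 integer matrix of rank 4; reducing to Smith normal form yields diagonal entries (1,1,1,1).

Computing H_k = (kernel of ∂_k) / (image of ∂_{k+1}):

  H_0: rank C_0 − rank ∂_1 = 5 − 4 = 1, and the invariant factors of ∂_1 are all 1, so H_0 ≅ Z.
  H_1: rank ker ∂_1 − rank ∂_2 = (10 − 4) − 6 = 0, and the invariant factors of ∂_2 are all 1, so H_1 ≅ 0.
  H_2: rank ker ∂_2 − rank ∂_3 = (10 − 6) − 4 = 0, and the invariant factors of ∂_3 are all 1, so H_2 ≅ 0.
  H_3: rank ker ∂_3 − rank ∂_4 = (5 − 4) − 0 = 1, and there is no ∂_4, so H_3 ≅ Z.

(K is a triangulation of the 3-sphere S^3.)

H_0 = Z,  H_1 = 0,  H_2 = 0,  H_3 = Z.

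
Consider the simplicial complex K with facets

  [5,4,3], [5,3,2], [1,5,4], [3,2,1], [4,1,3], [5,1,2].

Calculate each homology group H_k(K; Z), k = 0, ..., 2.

Take the total order 1 < 2 < 3 < 4 < 5 on the vertex set. Then K (dimension 2) consists of the simplices:

  0-simplices (5): [1], [2], [3], [4], [5]
  1-simplices (9): [1,2], [1,3], [1,4], [1,5], [2,3], [2,5], [3,4], [3,5], [4,5]
  2-simplices (6): [1,2,3], [1,2,5], [1,3,4], [1,4,5], [2,3,5], [3,4,5]

Hence C_0 ≅ Z^5, C_1 ≅ Z^9, C_2 ≅ Z^6.

∂_1: C_1 → C_0 maps an edge to its endpoints' difference, ∂[p,q] = q − p.
The resulting 5×9 matrix has rank 4, and its Smith normal form has invariant factors (1,1,1,1).

Boundary ∂_2: C_2 → C_1 sends each 2-simplex [p,q,r] to [q,r] − [p,r] + [p,q]. For instance
  ∂[1,4,5] = [4,5] − [1,5] + [1,4],
  ∂[1,2,5] = [2,5] − [1,5] + [1,2].
The 9×6 boundary matrix has rank 5 and Smith normal form diag(1,1,1,1,1).

Reading off H_k = ker ∂_k / im ∂_{k+1}:

  H_0: rank C_0 − rank ∂_1 = 5 − 4 = 1, and the invariant factors of ∂_1 are all 1, so H_0 = Z.
  H_1: rank ker ∂_1 − rank ∂_2 = (9 − 4) − 5 = 0, and the invariant factors of ∂_2 are all 1, so H_1 = 0.
  H_2: rank ker ∂_2 − rank ∂_3 = (6 − 5) − 0 = 1, and there is no ∂_3, so H_2 = Z.

H_0 = Z,  H_1 = 0,  H_2 = Z.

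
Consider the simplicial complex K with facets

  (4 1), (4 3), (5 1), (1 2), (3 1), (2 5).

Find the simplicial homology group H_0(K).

H_0 ≅ Z.

Order the vertices as 1 < 2 < 3 < 4 < 5. Listing each simplex with vertices in this order, K has dimension 1 with simplices:

  0-simplices (5): [1], [2], [3], [4], [5]
  1-simplices (6): [1,2], [1,3], [1,4], [1,5], [2,5], [3,4]

Hence C_0 ≅ Z^5, C_1 ≅ Z^6.

The boundary map ∂_1: C_1 → C_0 is given by ∂[p,q] = [q] − [p]. For instance
  ∂[1,2] = [2] − [1].
The 5×6 boundary matrix has rank 4 and Smith normal form diag(1,1,1,1).

Reading off H_k = ker ∂_k / im ∂_{k+1}:

  H_0: rank C_0 − rank ∂_1 = 5 − 4 = 1, and the invariant factors of ∂_1 are all 1, so H_0 = Z.

(K is a triangulation of a wedge of 2 circles.)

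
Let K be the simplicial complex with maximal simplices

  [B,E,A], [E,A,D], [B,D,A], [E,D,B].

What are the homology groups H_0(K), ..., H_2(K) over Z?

Fix the vertex order A < B < D < E and write every simplex with vertices in increasing order. Then dim K = 2 and the simplices of K are:

  0-simplices (4): A, B, D, E
  1-simplices (6): AB, AD, AE, BD, BE, DE
  2-simplices (4): ABD, ABE, ADE, BDE

giving chain groups C_0 ≅ Z^4, C_1 ≅ Z^6, C_2 ≅ Z^4.

The boundary map ∂_1: C_1 → C_0 is given by ∂[p,q] = [q] − [p].
The 4×6 boundary matrix has rank 3 and Smith normal form diag(1,1,1).

Boundary ∂_2: C_2 → C_1 maps a triangle to the signed sum of its edges. For instance
  ∂ABD = BD − AD + AB,
  ∂ABE = BE − AE + AB.
The 6×4 boundary matrix has rank 3 and Smith normal form diag(1,1,1).

Computing H_k = (kernel of ∂_k) / (image of ∂_{k+1}):

  H_0: rank C_0 − rank ∂_1 = 4 − 3 = 1, and the invariant factors of ∂_1 are all 1, so H_0 ≅ Z.
  H_1: rank ker ∂_1 − rank ∂_2 = (6 − 3) − 3 = 0, and the invariant factors of ∂_2 are all 1, so H_1 ≅ 0.
  H_2: rank ker ∂_2 − rank ∂_3 = (4 − 3) − 0 = 1, and there is no ∂_3, so H_2 ≅ Z.

(K is a triangulation of the 2-sphere S^2.)

H_0 ≅ Z,  H_1 = 0,  H_2 ≅ Z.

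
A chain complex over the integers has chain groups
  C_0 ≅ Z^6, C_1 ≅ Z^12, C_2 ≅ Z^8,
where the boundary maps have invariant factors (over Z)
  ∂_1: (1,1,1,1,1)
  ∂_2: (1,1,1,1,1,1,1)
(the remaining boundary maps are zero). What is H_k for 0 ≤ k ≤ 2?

H_0 ≅ Z,  H_1 = 0,  H_2 ≅ Z.

H_0: b_0 = 6 − 0 − 5 = 1; torsion from ∂_1 factors > 1: none. So H_0 ≅ Z.
H_1: b_1 = 12 − 5 − 7 = 0; torsion from ∂_2 factors > 1: none. So H_1 ≅ 0.
H_2: b_2 = 8 − 7 − 0 = 1; torsion from ∂_3 factors > 1: none. So H_2 ≅ Z.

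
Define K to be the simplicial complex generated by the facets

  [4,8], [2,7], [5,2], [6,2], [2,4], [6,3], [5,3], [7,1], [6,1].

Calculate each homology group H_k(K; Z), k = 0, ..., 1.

H_0 = Z,  H_1 = Z^2.

Take the total order 1 < 2 < 3 < 4 < 5 < 6 < 7 < 8 on the vertex set. Then K (dimension 1) consists of the simplices:

  0-simplices (8): [1], [2], [3], [4], [5], [6], [7], [8]
  1-simplices (9): [1,6], [1,7], [2,4], [2,5], [2,6], [2,7], [3,5], [3,6], [4,8]

so the chain groups are C_0 ≅ Z^8, C_1 ≅ Z^9.

The boundary map ∂_1: C_1 → C_0 sends each edge [p,q] (with p < q) to q − p. For instance
  ∂[3,5] = [5] − [3].
The 8×9 boundary matrix has rank 7 and Smith normal form diag(1,1,1,1,1,1,1).

From H_k ≅ ker(∂_k) / im(∂_{k+1}) we obtain:

  H_0: rank C_0 − rank ∂_1 = 8 − 7 = 1, and the invariant factors of ∂_1 are all 1, so H_0 = Z.
  H_1: rank ker ∂_1 − rank ∂_2 = (9 − 7) − 0 = 2, and there is no ∂_2, so H_1 = Z^2.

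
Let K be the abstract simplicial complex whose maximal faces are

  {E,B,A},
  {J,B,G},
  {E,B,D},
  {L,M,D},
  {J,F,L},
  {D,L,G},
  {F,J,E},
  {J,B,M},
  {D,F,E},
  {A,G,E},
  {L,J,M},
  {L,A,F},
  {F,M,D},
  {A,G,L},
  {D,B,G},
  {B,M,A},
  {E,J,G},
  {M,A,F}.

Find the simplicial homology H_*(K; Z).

Order the vertices as A < B < D < E < F < G < J < L < M. Listing each simplex with vertices in this order, K has dimension 2 with simplices:

  0-simplices (9): A, B, D, E, F, G, J, L, M
  1-simplices (27): AB, AE, AF, AG, AL, AM, BD, BE, BG, BJ, BM, DE, DF, DG, DL, DM, EF, EG, EJ, FJ, FL, FM, GJ, GL, JL, JM, LM
  2-simplices (18): ABE, ABM, AEG, AFL, AFM, AGL, BDE, BDG, BGJ, BJM, DEF, DFM, DGL, DLM, EFJ, EGJ, FJL, JLM

Hence C_0 ≅ Z^9, C_1 ≅ Z^27, C_2 ≅ Z^18.

Boundary ∂_1: C_1 → C_0 is given by ∂[p,q] = [q] − [p]. For instance
  ∂AE = E − A.
The 9×27 boundary matrix has rank 8 and Smith normal form diag(1,1,1,1,1,1,1,1).

The boundary map ∂_2: C_2 → C_1 acts by ∂[p,q,r] = [q,r] − [p,r] + [p,q]. For instance
  ∂ABE = BE − AE + AB,
  ∂BDE = DE − BE + BD.
As a 27×18 matrix over Z this has rank 18, with invariant factors (1,1,1,1,1,1,1,1,1,1,1,1,1,1,1,1,1,2).

Computing H_k = (kernel of ∂_k) / (image of ∂_{k+1}):

  H_0: rank C_0 − rank ∂_1 = 9 − 8 = 1, and the invariant factors of ∂_1 are all 1, so H_0 = Z.
  H_1: rank ker ∂_1 − rank ∂_2 = (27 − 8) − 18 = 1, and ∂_2 has invariant factor 2 > 1, so H_1 = Z ⊕ Z/2Z.
  H_2: rank ker ∂_2 − rank ∂_3 = (18 − 18) − 0 = 0, and there is no ∂_3, so H_2 = 0.

(K is a triangulation of the Klein bottle.)

H_0 ≅ Z,  H_1 ≅ Z ⊕ Z/2Z,  H_2 = 0.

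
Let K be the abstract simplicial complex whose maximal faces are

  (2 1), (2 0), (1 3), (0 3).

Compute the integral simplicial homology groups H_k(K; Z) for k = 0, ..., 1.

K has 4 vertices, 4 edges.
rank ∂_0 = 0, rank ∂_1 = 3 ⇒ b_0 = 4 − 0 − 3 = 1; all invariant factors of ∂_1 are 1 so no torsion. So H_0 ≅ Z.
rank ∂_1 = 3, rank ∂_2 = 0 ⇒ b_1 = 4 − 3 − 0 = 1. So H_1 ≅ Z.

H_0 = Z,  H_1 = Z.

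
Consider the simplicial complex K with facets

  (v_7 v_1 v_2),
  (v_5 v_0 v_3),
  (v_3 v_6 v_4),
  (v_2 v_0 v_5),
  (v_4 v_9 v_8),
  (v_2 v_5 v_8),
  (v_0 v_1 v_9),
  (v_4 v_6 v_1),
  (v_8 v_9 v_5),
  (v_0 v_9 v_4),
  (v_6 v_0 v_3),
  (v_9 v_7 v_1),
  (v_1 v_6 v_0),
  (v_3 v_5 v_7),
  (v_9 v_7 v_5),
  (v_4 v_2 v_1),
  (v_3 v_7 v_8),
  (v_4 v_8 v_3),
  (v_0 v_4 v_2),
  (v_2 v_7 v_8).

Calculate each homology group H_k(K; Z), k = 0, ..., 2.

Order the vertices as v_0 < v_1 < v_2 < v_3 < v_4 < v_5 < v_6 < v_7 < v_8 < v_9. Listing each simplex with vertices in this order, K has dimension 2 with simplices:

  0-simplices (10): [v_0], [v_1], [v_2], [v_3], [v_4], [v_5], [v_6], [v_7], [v_8], [v_9]
  1-simplices (30): (30 of them)
  2-simplices (20): (20 of them)

Hence C_0 ≅ Z^10, C_1 ≅ Z^30, C_2 ≅ Z^20.

∂_1: C_1 → C_0 sends each edge [p,q] (with p < q) to q − p.
The resulting 10×30 matrix has rank 9, and its Smith normal form has invariant factors (1,1,1,1,1,1,1,1,1).

∂_2: C_2 → C_1 acts by ∂[p,q,r] = [q,r] − [p,r] + [p,q]. For instance
  ∂[v_0,v_3,v_5] = [v_3,v_5] − [v_0,v_5] + [v_0,v_3],
  ∂[v_0,v_2,v_4] = [v_2,v_4] − [v_0,v_4] + [v_0,v_2].
The resulting 30×20 matrix has rank 20, and its Smith normal form has invariant factors (1,1,1,1,1,1,1,1,1,1,1,1,1,1,1,1,1,1,1,2).

From H_k ≅ ker(∂_k) / im(∂_{k+1}) we obtain:

  H_0: rank C_0 − rank ∂_1 = 10 − 9 = 1, and the invariant factors of ∂_1 are all 1, so H_0 = Z.
  H_1: rank ker ∂_1 − rank ∂_2 = (30 − 9) − 20 = 1, and ∂_2 has invariant factor 2 > 1, so H_1 = Z × Z/2.
  H_2: rank ker ∂_2 − rank ∂_3 = (20 − 20) − 0 = 0, and there is no ∂_3, so H_2 = 0.

H_0 = Z,  H_1 = Z × Z/2,  H_2 = 0.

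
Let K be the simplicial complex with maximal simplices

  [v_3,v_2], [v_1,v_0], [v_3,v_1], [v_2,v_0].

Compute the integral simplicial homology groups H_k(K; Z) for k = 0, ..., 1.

Take the total order v_0 < v_1 < v_2 < v_3 on the vertex set. Then K (dimension 1) consists of the simplices:

  0-simplices (4): [v_0], [v_1], [v_2], [v_3]
  1-simplices (4): [v_0,v_1], [v_0,v_2], [v_1,v_3], [v_2,v_3]

giving chain groups C_0 ≅ Z^4, C_1 ≅ Z^4.

Boundary ∂_1: C_1 → C_0 sends each edge [p,q] (with p < q) to q − p.
This gives a 4×4 integer matrix of rank 3; reducing to Smith normal form yields diagonal entries (1,1,1).

From H_k ≅ ker(∂_k) / im(∂_{k+1}) we obtain:

  H_0: rank C_0 − rank ∂_1 = 4 − 3 = 1, and the invariant factors of ∂_1 are all 1, so H_0 ≅ Z.
  H_1: rank ker ∂_1 − rank ∂_2 = (4 − 3) − 0 = 1, and there is no ∂_2, so H_1 ≅ Z.

H_0 = Z,  H_1 = Z.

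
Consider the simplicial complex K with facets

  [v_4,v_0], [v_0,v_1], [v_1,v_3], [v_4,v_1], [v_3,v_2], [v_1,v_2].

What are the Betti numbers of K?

b_0 = 1, b_1 = 2.

We work with the vertex ordering v_0 < v_1 < v_2 < v_3 < v_4. The simplices of K, each written with vertices in increasing order, are:

  0-simplices (5): [v_0], [v_1], [v_2], [v_3], [v_4]
  1-simplices (6): [v_0,v_1], [v_0,v_4], [v_1,v_2], [v_1,v_3], [v_1,v_4], [v_2,v_3]

so the chain groups are C_0 ≅ Z^5, C_1 ≅ Z^6.

Boundary ∂_1: C_1 → C_0 sends each edge [p,q] (with p < q) to q − p.
The 5×6 boundary matrix has rank 4 and Smith normal form diag(1,1,1,1).

Computing H_k = (kernel of ∂_k) / (image of ∂_{k+1}):

  H_0: rank C_0 − rank ∂_1 = 5 − 4 = 1, and the invariant factors of ∂_1 are all 1, so H_0 = Z.
  H_1: rank ker ∂_1 − rank ∂_2 = (6 − 4) − 0 = 2, and there is no ∂_2, so H_1 = Z^2.

As a check, the Euler characteristic is 5 − 6 = -1, which agrees with 1 − 2 = -1.
(K is a triangulation of a wedge of 2 circles.)

Hence the Betti numbers are b_0 = 1, b_1 = 2.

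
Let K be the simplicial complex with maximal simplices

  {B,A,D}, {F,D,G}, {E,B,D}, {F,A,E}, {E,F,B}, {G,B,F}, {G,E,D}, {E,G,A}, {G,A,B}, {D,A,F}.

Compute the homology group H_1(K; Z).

H_1 = Z/2.

Take the total order A < B < D < E < F < G on the vertex set. Then K (dimension 2) consists of the simplices:

  0-simplices (6): A, B, D, E, F, G
  1-simplices (15): AB, AD, AE, AF, AG, BD, BE, BF, BG, DE, DF, DG, EF, EG, FG
  2-simplices (10): ABD, ABG, ADF, AEF, AEG, BDE, BEF, BFG, DEG, DFG

Hence C_0 ≅ Z^6, C_1 ≅ Z^15, C_2 ≅ Z^10.

The boundary map ∂_1: C_1 → C_0 sends each edge [p,q] (with p < q) to q − p.
As a 6×15 matrix over Z this has rank 5, with invariant factors (1,1,1,1,1).

The boundary map ∂_2: C_2 → C_1 maps a triangle to the signed sum of its edges. For instance
  ∂BDE = DE − BE + BD,
  ∂AEG = EG − AG + AE.
This gives a 15×10 integer matrix of rank 10; reducing to Smith normal form yields diagonal entries (1,1,1,1,1,1,1,1,1,2).

From H_k ≅ ker(∂_k) / im(∂_{k+1}) we obtain:

  H_1: rank ker ∂_1 − rank ∂_2 = (15 − 5) − 10 = 0, and ∂_2 has invariant factor 2 > 1, so H_1 = Z/2.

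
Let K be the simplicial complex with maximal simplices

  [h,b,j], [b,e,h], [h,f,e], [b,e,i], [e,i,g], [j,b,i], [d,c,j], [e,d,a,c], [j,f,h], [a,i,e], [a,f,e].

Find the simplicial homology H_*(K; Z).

H_0 = Z,  H_1 = Z,  H_2 = 0,  H_3 = 0.

Fix the vertex order a < b < c < d < e < f < g < h < i < j and write every simplex with vertices in increasing order. Then dim K = 3 and the simplices of K are:

  0-simplices (10): a, b, c, d, e, f, g, h, i, j
  1-simplices (23): ac, ad, ae, af, ai, be, bh, bi, bj, cd, ce, cj, de, dj, ef, eg, eh, ei, fh, fj, gi, hj, ij
  2-simplices (14): acd, ace, ade, aef, aei, beh, bei, bhj, bij, cde, cdj, efh, egi, fhj
  3-simplices (1): acde

so the chain groups are C_0 ≅ Z^10, C_1 ≅ Z^23, C_2 ≅ Z^14, C_3 ≅ Z^1.

∂_1: C_1 → C_0 sends each edge [p,q] (with p < q) to q − p. For instance
  ∂ei = i − e.
The resulting 10×23 matrix has rank 9, and its Smith normal form has invariant factors (1,1,1,1,1,1,1,1,1).

∂_2: C_2 → C_1 maps a triangle to the signed sum of its edges. For instance
  ∂fhj = hj − fj + fh,
  ∂aef = ef − af + ae.
This gives a 23×14 integer matrix of rank 13; reducing to Smith normal form yields diagonal entries (1,1,1,1,1,1,1,1,1,1,1,1,1).

Boundary ∂_3: C_3 → C_2 sends each 3-simplex σ to the alternating sum Σ_i (−1)^i (σ with its i-th vertex removed). For instance
  ∂acde = cde − ade + ace − acd.
This gives a 14×1 integer matrix of rank 1; reducing to Smith normal form yields diagonal entries (1).

Reading off H_k = ker ∂_k / im ∂_{k+1}:

  H_0: rank C_0 − rank ∂_1 = 10 − 9 = 1, and the invariant factors of ∂_1 are all 1, so H_0 = Z.
  H_1: rank ker ∂_1 − rank ∂_2 = (23 − 9) − 13 = 1, and the invariant factors of ∂_2 are all 1, so H_1 = Z.
  H_2: rank ker ∂_2 − rank ∂_3 = (14 − 13) − 1 = 0, and the invariant factors of ∂_3 are all 1, so H_2 = 0.
  H_3: rank ker ∂_3 − rank ∂_4 = (1 − 1) − 0 = 0, and there is no ∂_4, so H_3 = 0.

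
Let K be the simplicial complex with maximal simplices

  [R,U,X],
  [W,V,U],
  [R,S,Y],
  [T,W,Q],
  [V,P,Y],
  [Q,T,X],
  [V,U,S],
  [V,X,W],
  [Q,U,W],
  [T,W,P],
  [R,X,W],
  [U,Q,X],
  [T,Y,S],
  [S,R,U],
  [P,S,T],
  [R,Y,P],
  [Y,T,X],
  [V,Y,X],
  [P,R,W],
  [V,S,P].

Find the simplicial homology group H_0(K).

Order the vertices as P < Q < R < S < T < U < V < W < X < Y. Listing each simplex with vertices in this order, K has dimension 2 with simplices:

  0-simplices (10): P, Q, R, S, T, U, V, W, X, Y
  1-simplices (30): PR, PS, PT, PV, PW, PY, QT, QU, QW, QX, RS, RU, RW, RX, RY, ST, SU, SV, SY, TW, TX, TY, UV, UW, UX, VW, VX, VY, WX, XY
  2-simplices (20): PRW, PRY, PST, PSV, PTW, PVY, QTW, QTX, QUW, QUX, RSU, RSY, RUX, RWX, STY, SUV, TXY, UVW, VWX, VXY

so the chain groups are C_0 ≅ Z^10, C_1 ≅ Z^30, C_2 ≅ Z^20.

Boundary ∂_1: C_1 → C_0 maps an edge to its endpoints' difference, ∂[p,q] = q − p. For instance
  ∂TX = X − T.
The 10×30 boundary matrix has rank 9 and Smith normal form diag(1,1,1,1,1,1,1,1,1).

The boundary map ∂_2: C_2 → C_1 sends each 2-simplex [p,q,r] to [q,r] − [p,r] + [p,q]. For instance
  ∂UVW = VW − UW + UV,
  ∂QTX = TX − QX + QT.
As a 30×20 matrix over Z this has rank 20, with invariant factors (1,1,1,1,1,1,1,1,1,1,1,1,1,1,1,1,1,1,1,2).

Computing H_k = (kernel of ∂_k) / (image of ∂_{k+1}):

  H_0: rank C_0 − rank ∂_1 = 10 − 9 = 1, and the invariant factors of ∂_1 are all 1, so H_0 ≅ Z.

(K is a triangulation of the Klein bottle.)

H_0 = Z.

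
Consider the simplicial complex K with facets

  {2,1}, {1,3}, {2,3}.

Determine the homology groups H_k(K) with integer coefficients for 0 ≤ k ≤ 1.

H_0 = Z,  H_1 = Z.

We work with the vertex ordering 1 < 2 < 3. The simplices of K, each written with vertices in increasing order, are:

  0-simplices (3): [1], [2], [3]
  1-simplices (3): [1,2], [1,3], [2,3]

Hence C_0 ≅ Z^3, C_1 ≅ Z^3.

Boundary ∂_1: C_1 → C_0 sends each edge [p,q] (with p < q) to q − p.
As a 3×3 matrix over Z this has rank 2, with invariant factors (1,1).

Computing H_k = (kernel of ∂_k) / (image of ∂_{k+1}):

  H_0: rank C_0 − rank ∂_1 = 3 − 2 = 1, and the invariant factors of ∂_1 are all 1, so H_0 = Z.
  H_1: rank ker ∂_1 − rank ∂_2 = (3 − 2) − 0 = 1, and there is no ∂_2, so H_1 = Z.

(K is a triangulation of the circle S^1.)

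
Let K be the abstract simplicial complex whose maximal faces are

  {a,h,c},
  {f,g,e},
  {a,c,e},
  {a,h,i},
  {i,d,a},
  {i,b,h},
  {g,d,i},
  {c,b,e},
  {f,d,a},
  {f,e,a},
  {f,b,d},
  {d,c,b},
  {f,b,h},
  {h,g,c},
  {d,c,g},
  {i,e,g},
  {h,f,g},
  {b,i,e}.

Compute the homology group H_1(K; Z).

Take the total order a < b < c < d < e < f < g < h < i on the vertex set. Then K (dimension 2) consists of the simplices:

  0-simplices (9): a, b, c, d, e, f, g, h, i
  1-simplices (27): ac, ad, ae, af, ah, ai, bc, bd, be, bf, bh, bi, cd, ce, cg, ch, df, dg, di, ef, eg, ei, fg, fh, gh, gi, hi
  2-simplices (18): ace, ach, adf, adi, aef, ahi, bcd, bce, bdf, bei, bfh, bhi, cdg, cgh, dgi, efg, egi, fgh

so the chain groups are C_0 ≅ Z^9, C_1 ≅ Z^27, C_2 ≅ Z^18.

The boundary map ∂_1: C_1 → C_0 is given by ∂[p,q] = [q] − [p]. For instance
  ∂dg = g − d.
As a 9×27 matrix over Z this has rank 8, with invariant factors (1,1,1,1,1,1,1,1).

The boundary map ∂_2: C_2 → C_1 sends each 2-simplex [p,q,r] to [q,r] − [p,r] + [p,q]. For instance
  ∂bce = ce − be + bc,
  ∂efg = fg − eg + ef.
As a 27×18 matrix over Z this has rank 17, with invariant factors (1,1,1,1,1,1,1,1,1,1,1,1,1,1,1,1,1).

From H_k ≅ ker(∂_k) / im(∂_{k+1}) we obtain:

  H_1: rank ker ∂_1 − rank ∂_2 = (27 − 8) − 17 = 2, and the invariant factors of ∂_2 are all 1, so H_1 ≅ Z^2.

(K is a triangulation of the torus T^2.)

H_1 = Z^2.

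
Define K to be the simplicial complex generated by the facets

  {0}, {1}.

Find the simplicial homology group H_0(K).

H_0 = Z^2.

Take the total order 0 < 1 on the vertex set. Then K (dimension 0) consists of the simplices:

  0-simplices (2): [0], [1]

giving chain groups C_0 ≅ Z^2.

Computing H_k = (kernel of ∂_k) / (image of ∂_{k+1}):

  H_0: rank C_0 − rank ∂_1 = 2 − 0 = 2, and there is no ∂_1, so H_0 = Z^2.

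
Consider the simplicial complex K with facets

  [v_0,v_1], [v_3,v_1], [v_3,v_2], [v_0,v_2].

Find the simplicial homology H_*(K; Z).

K has 4 vertices, 4 edges.
rank ∂_0 = 0, rank ∂_1 = 3 ⇒ b_0 = 4 − 0 − 3 = 1; all invariant factors of ∂_1 are 1 so no torsion. So H_0 = Z.
rank ∂_1 = 3, rank ∂_2 = 0 ⇒ b_1 = 4 − 3 − 0 = 1. So H_1 = Z.

H_0 ≅ Z,  H_1 ≅ Z.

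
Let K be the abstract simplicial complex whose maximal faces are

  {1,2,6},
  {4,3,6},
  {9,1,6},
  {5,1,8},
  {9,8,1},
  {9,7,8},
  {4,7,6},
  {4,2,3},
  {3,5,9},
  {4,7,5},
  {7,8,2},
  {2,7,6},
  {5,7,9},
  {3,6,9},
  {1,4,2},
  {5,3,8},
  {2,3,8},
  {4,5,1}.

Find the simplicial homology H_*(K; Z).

Order the vertices as 1 < 2 < 3 < 4 < 5 < 6 < 7 < 8 < 9. Listing each simplex with vertices in this order, K has dimension 2 with simplices:

  0-simplices (9): [1], [2], [3], [4], [5], [6], [7], [8], [9]
  1-simplices (27): (27 of them)
  2-simplices (18): [1,2,4], [1,2,6], [1,4,5], [1,5,8], [1,6,9], [1,8,9], [2,3,4], [2,3,8], [2,6,7], [2,7,8], [3,4,6], [3,5,8], [3,5,9], [3,6,9], [4,5,7], [4,6,7], [5,7,9], [7,8,9]

so the chain groups are C_0 ≅ Z^9, C_1 ≅ Z^27, C_2 ≅ Z^18.

The boundary map ∂_1: C_1 → C_0 sends each edge [p,q] (with p < q) to q − p. For instance
  ∂[1,8] = [8] − [1].
The 9×27 boundary matrix has rank 8 and Smith normal form diag(1,1,1,1,1,1,1,1).

Boundary ∂_2: C_2 → C_1 acts by ∂[p,q,r] = [q,r] − [p,r] + [p,q]. For instance
  ∂[1,2,4] = [2,4] − [1,4] + [1,2],
  ∂[3,4,6] = [4,6] − [3,6] + [3,4].
The resulting 27×18 matrix has rank 18, and its Smith normal form has invariant factors (1,1,1,1,1,1,1,1,1,1,1,1,1,1,1,1,1,2).

Now H_k = ker ∂_k / im ∂_{k+1}, so:

  H_0: rank C_0 − rank ∂_1 = 9 − 8 = 1, and the invariant factors of ∂_1 are all 1, so H_0 = Z.
  H_1: rank ker ∂_1 − rank ∂_2 = (27 − 8) − 18 = 1, and ∂_2 has invariant factor 2 > 1, so H_1 = Z ⊕ Z/2Z.
  H_2: rank ker ∂_2 − rank ∂_3 = (18 − 18) − 0 = 0, and there is no ∂_3, so H_2 = 0.

As a check, the Euler characteristic is 9 − 27 + 18 = 0, which agrees with 1 − 1 + 0 = 0.

H_0 ≅ Z,  H_1 ≅ Z ⊕ Z/2Z,  H_2 = 0.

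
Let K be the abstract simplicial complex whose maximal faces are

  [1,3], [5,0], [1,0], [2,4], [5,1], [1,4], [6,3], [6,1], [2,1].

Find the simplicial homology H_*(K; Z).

Take the total order 0 < 1 < 2 < 3 < 4 < 5 < 6 on the vertex set. Then K (dimension 1) consists of the simplices:

  0-simplices (7): [0], [1], [2], [3], [4], [5], [6]
  1-simplices (9): [0,1], [0,5], [1,2], [1,3], [1,4], [1,5], [1,6], [2,4], [3,6]

Hence C_0 ≅ Z^7, C_1 ≅ Z^9.

The boundary map ∂_1: C_1 → C_0 maps an edge to its endpoints' difference, ∂[p,q] = q − p.
This gives a 7×9 integer matrix of rank 6; reducing to Smith normal form yields diagonal entries (1,1,1,1,1,1).

Computing H_k = (kernel of ∂_k) / (image of ∂_{k+1}):

  H_0: rank C_0 − rank ∂_1 = 7 − 6 = 1, and the invariant factors of ∂_1 are all 1, so H_0 = Z.
  H_1: rank ker ∂_1 − rank ∂_2 = (9 − 6) − 0 = 3, and there is no ∂_2, so H_1 = Z^3.

As a check, the Euler characteristic is 7 − 9 = -2, which agrees with 1 − 3 = -2.

H_0 = Z,  H_1 = Z^3.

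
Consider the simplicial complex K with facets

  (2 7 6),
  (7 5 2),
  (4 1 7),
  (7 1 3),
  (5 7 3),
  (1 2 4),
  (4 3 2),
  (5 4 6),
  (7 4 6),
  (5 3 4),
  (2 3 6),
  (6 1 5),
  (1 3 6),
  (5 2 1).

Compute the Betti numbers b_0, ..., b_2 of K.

Take the total order 1 < 2 < 3 < 4 < 5 < 6 < 7 on the vertex set. Then K (dimension 2) consists of the simplices:

  0-simplices (7): [1], [2], [3], [4], [5], [6], [7]
  1-simplices (21): [1,2], [1,3], [1,4], [1,5], [1,6], [1,7], [2,3], [2,4], [2,5], [2,6], [2,7], [3,4], [3,5], [3,6], [3,7], [4,5], [4,6], [4,7], [5,6], [5,7], [6,7]
  2-simplices (14): [1,2,4], [1,2,5], [1,3,6], [1,3,7], [1,4,7], [1,5,6], [2,3,4], [2,3,6], [2,5,7], [2,6,7], [3,4,5], [3,5,7], [4,5,6], [4,6,7]

so the chain groups are C_0 ≅ Z^7, C_1 ≅ Z^21, C_2 ≅ Z^14.

The boundary map ∂_1: C_1 → C_0 is given by ∂[p,q] = [q] − [p].
The 7×21 boundary matrix has rank 6 and Smith normal form diag(1,1,1,1,1,1).

The boundary map ∂_2: C_2 → C_1 maps a triangle to the signed sum of its edges. For instance
  ∂[1,2,5] = [2,5] − [1,5] + [1,2],
  ∂[3,4,5] = [4,5] − [3,5] + [3,4].
This gives a 21×14 integer matrix of rank 13; reducing to Smith normal form yields diagonal entries (1,1,1,1,1,1,1,1,1,1,1,1,1).

Computing H_k = (kernel of ∂_k) / (image of ∂_{k+1}):

  H_0: rank C_0 − rank ∂_1 = 7 − 6 = 1, and the invariant factors of ∂_1 are all 1, so H_0 = Z.
  H_1: rank ker ∂_1 − rank ∂_2 = (21 − 6) − 13 = 2, and the invariant factors of ∂_2 are all 1, so H_1 = Z^2.
  H_2: rank ker ∂_2 − rank ∂_3 = (14 − 13) − 0 = 1, and there is no ∂_3, so H_2 = Z.

Hence the Betti numbers are b_0 = 1, b_1 = 2, b_2 = 1.

b_0 = 1, b_1 = 2, b_2 = 1.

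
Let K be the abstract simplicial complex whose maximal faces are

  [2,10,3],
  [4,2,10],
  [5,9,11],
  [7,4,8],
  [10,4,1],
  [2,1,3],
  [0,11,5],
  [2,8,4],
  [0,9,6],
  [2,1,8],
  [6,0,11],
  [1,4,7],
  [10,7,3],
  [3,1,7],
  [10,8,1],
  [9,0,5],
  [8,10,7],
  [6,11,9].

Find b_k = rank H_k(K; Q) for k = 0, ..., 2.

b_0 = 2, b_1 = 0, b_2 = 1.

Order the vertices as 0 < 1 < 2 < 3 < 4 < 5 < 6 < 7 < 8 < 9 < 10 < 11. Listing each simplex with vertices in this order, K has dimension 2 with simplices:

  0-simplices (12): [0], [1], [2], [3], [4], [5], [6], [7], [8], [9], [10], [11]
  1-simplices (27): (27 of them)
  2-simplices (18): (18 of them)

so the chain groups are C_0 ≅ Z^12, C_1 ≅ Z^27, C_2 ≅ Z^18.

Boundary ∂_1: C_1 → C_0 is given by ∂[p,q] = [q] − [p]. For instance
  ∂[1,2] = [2] − [1].
This gives a 12×27 integer matrix of rank 10; reducing to Smith normal form yields diagonal entries (1,1,1,1,1,1,1,1,1,1).

The boundary map ∂_2: C_2 → C_1 acts by ∂[p,q,r] = [q,r] − [p,r] + [p,q]. For instance
  ∂[6,9,11] = [9,11] − [6,11] + [6,9],
  ∂[2,3,10] = [3,10] − [2,10] + [2,3].
As a 27×18 matrix over Z this has rank 17, with invariant factors (1,1,1,1,1,1,1,1,1,1,1,1,1,1,1,1,2).

Reading off H_k = ker ∂_k / im ∂_{k+1}:

  H_0: rank C_0 − rank ∂_1 = 12 − 10 = 2, and the invariant factors of ∂_1 are all 1, so H_0 ≅ Z^2.
  H_1: rank ker ∂_1 − rank ∂_2 = (27 − 10) − 17 = 0, and ∂_2 has invariant factor 2 > 1, so H_1 ≅ Z_2.
  H_2: rank ker ∂_2 − rank ∂_3 = (18 − 17) − 0 = 1, and there is no ∂_3, so H_2 ≅ Z.

As a check, the Euler characteristic is 12 − 27 + 18 = 3, which agrees with 2 − 0 + 1 = 3.
(K is a triangulation of the disjoint union of the real projective plane RP^2 and the 2-sphere S^2.)

Hence the Betti numbers are b_0 = 2, b_1 = 0, b_2 = 1.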